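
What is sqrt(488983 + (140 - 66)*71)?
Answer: sqrt(494237) ≈ 703.02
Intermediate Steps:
sqrt(488983 + (140 - 66)*71) = sqrt(488983 + 74*71) = sqrt(488983 + 5254) = sqrt(494237)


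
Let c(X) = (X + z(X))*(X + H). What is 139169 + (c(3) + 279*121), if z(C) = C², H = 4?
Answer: 173012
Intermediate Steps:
c(X) = (4 + X)*(X + X²) (c(X) = (X + X²)*(X + 4) = (X + X²)*(4 + X) = (4 + X)*(X + X²))
139169 + (c(3) + 279*121) = 139169 + (3*(4 + 3² + 5*3) + 279*121) = 139169 + (3*(4 + 9 + 15) + 33759) = 139169 + (3*28 + 33759) = 139169 + (84 + 33759) = 139169 + 33843 = 173012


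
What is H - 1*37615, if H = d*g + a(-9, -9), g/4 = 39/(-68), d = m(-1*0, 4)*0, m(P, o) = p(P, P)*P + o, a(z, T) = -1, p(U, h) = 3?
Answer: -37616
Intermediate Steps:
m(P, o) = o + 3*P (m(P, o) = 3*P + o = o + 3*P)
d = 0 (d = (4 + 3*(-1*0))*0 = (4 + 3*0)*0 = (4 + 0)*0 = 4*0 = 0)
g = -39/17 (g = 4*(39/(-68)) = 4*(39*(-1/68)) = 4*(-39/68) = -39/17 ≈ -2.2941)
H = -1 (H = 0*(-39/17) - 1 = 0 - 1 = -1)
H - 1*37615 = -1 - 1*37615 = -1 - 37615 = -37616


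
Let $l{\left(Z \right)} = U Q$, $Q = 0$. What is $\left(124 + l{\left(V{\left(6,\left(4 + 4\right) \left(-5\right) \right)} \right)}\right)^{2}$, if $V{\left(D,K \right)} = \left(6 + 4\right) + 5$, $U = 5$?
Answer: $15376$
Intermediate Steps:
$V{\left(D,K \right)} = 15$ ($V{\left(D,K \right)} = 10 + 5 = 15$)
$l{\left(Z \right)} = 0$ ($l{\left(Z \right)} = 5 \cdot 0 = 0$)
$\left(124 + l{\left(V{\left(6,\left(4 + 4\right) \left(-5\right) \right)} \right)}\right)^{2} = \left(124 + 0\right)^{2} = 124^{2} = 15376$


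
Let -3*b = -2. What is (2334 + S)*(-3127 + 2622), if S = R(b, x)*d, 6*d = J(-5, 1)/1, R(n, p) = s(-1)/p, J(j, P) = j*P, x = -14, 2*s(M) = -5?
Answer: -198003935/168 ≈ -1.1786e+6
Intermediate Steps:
s(M) = -5/2 (s(M) = (½)*(-5) = -5/2)
b = ⅔ (b = -⅓*(-2) = ⅔ ≈ 0.66667)
J(j, P) = P*j
R(n, p) = -5/(2*p)
d = -⅚ (d = ((1*(-5))/1)/6 = (-5*1)/6 = (⅙)*(-5) = -⅚ ≈ -0.83333)
S = -25/168 (S = -5/2/(-14)*(-⅚) = -5/2*(-1/14)*(-⅚) = (5/28)*(-⅚) = -25/168 ≈ -0.14881)
(2334 + S)*(-3127 + 2622) = (2334 - 25/168)*(-3127 + 2622) = (392087/168)*(-505) = -198003935/168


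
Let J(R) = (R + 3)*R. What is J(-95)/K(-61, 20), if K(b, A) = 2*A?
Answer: 437/2 ≈ 218.50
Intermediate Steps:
J(R) = R*(3 + R) (J(R) = (3 + R)*R = R*(3 + R))
J(-95)/K(-61, 20) = (-95*(3 - 95))/((2*20)) = -95*(-92)/40 = 8740*(1/40) = 437/2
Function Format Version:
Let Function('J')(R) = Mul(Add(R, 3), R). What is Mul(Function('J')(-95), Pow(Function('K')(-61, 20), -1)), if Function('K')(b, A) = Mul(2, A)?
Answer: Rational(437, 2) ≈ 218.50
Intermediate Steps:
Function('J')(R) = Mul(R, Add(3, R)) (Function('J')(R) = Mul(Add(3, R), R) = Mul(R, Add(3, R)))
Mul(Function('J')(-95), Pow(Function('K')(-61, 20), -1)) = Mul(Mul(-95, Add(3, -95)), Pow(Mul(2, 20), -1)) = Mul(Mul(-95, -92), Pow(40, -1)) = Mul(8740, Rational(1, 40)) = Rational(437, 2)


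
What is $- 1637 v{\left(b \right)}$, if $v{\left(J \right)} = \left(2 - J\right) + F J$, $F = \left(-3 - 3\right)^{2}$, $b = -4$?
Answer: $225906$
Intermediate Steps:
$F = 36$ ($F = \left(-6\right)^{2} = 36$)
$v{\left(J \right)} = 2 + 35 J$ ($v{\left(J \right)} = \left(2 - J\right) + 36 J = 2 + 35 J$)
$- 1637 v{\left(b \right)} = - 1637 \left(2 + 35 \left(-4\right)\right) = - 1637 \left(2 - 140\right) = \left(-1637\right) \left(-138\right) = 225906$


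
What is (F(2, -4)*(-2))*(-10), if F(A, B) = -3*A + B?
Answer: -200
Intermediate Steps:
F(A, B) = B - 3*A
(F(2, -4)*(-2))*(-10) = ((-4 - 3*2)*(-2))*(-10) = ((-4 - 6)*(-2))*(-10) = -10*(-2)*(-10) = 20*(-10) = -200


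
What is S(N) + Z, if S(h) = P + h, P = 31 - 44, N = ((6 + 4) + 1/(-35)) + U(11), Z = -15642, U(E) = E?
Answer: -547191/35 ≈ -15634.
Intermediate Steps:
N = 734/35 (N = ((6 + 4) + 1/(-35)) + 11 = (10 - 1/35) + 11 = 349/35 + 11 = 734/35 ≈ 20.971)
P = -13
S(h) = -13 + h
S(N) + Z = (-13 + 734/35) - 15642 = 279/35 - 15642 = -547191/35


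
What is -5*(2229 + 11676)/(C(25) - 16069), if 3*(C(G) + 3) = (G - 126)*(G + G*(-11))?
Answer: 208575/22966 ≈ 9.0819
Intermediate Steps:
C(G) = -3 - 10*G*(-126 + G)/3 (C(G) = -3 + ((G - 126)*(G + G*(-11)))/3 = -3 + ((-126 + G)*(G - 11*G))/3 = -3 + ((-126 + G)*(-10*G))/3 = -3 + (-10*G*(-126 + G))/3 = -3 - 10*G*(-126 + G)/3)
-5*(2229 + 11676)/(C(25) - 16069) = -5*(2229 + 11676)/((-3 + 420*25 - 10/3*25²) - 16069) = -69525/((-3 + 10500 - 10/3*625) - 16069) = -69525/((-3 + 10500 - 6250/3) - 16069) = -69525/(25241/3 - 16069) = -69525/(-22966/3) = -69525*(-3)/22966 = -5*(-41715/22966) = 208575/22966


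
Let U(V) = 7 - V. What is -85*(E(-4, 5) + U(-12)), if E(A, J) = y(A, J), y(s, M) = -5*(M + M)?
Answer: 2635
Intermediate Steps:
y(s, M) = -10*M
E(A, J) = -10*J
-85*(E(-4, 5) + U(-12)) = -85*(-10*5 + (7 - 1*(-12))) = -85*(-50 + (7 + 12)) = -85*(-50 + 19) = -85*(-31) = 2635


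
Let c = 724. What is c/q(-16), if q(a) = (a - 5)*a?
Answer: 181/84 ≈ 2.1548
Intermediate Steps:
q(a) = a*(-5 + a) (q(a) = (-5 + a)*a = a*(-5 + a))
c/q(-16) = 724/((-16*(-5 - 16))) = 724/((-16*(-21))) = 724/336 = 724*(1/336) = 181/84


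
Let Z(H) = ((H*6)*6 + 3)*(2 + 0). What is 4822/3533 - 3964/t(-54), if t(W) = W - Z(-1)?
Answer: -3486737/10599 ≈ -328.97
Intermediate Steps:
Z(H) = 6 + 72*H (Z(H) = ((6*H)*6 + 3)*2 = (36*H + 3)*2 = (3 + 36*H)*2 = 6 + 72*H)
t(W) = 66 + W (t(W) = W - (6 + 72*(-1)) = W - (6 - 72) = W - 1*(-66) = W + 66 = 66 + W)
4822/3533 - 3964/t(-54) = 4822/3533 - 3964/(66 - 54) = 4822*(1/3533) - 3964/12 = 4822/3533 - 3964*1/12 = 4822/3533 - 991/3 = -3486737/10599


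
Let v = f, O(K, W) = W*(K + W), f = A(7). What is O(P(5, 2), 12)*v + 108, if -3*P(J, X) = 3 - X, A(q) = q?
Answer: 1088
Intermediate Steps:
f = 7
P(J, X) = -1 + X/3 (P(J, X) = -(3 - X)/3 = -1 + X/3)
v = 7
O(P(5, 2), 12)*v + 108 = (12*((-1 + (⅓)*2) + 12))*7 + 108 = (12*((-1 + ⅔) + 12))*7 + 108 = (12*(-⅓ + 12))*7 + 108 = (12*(35/3))*7 + 108 = 140*7 + 108 = 980 + 108 = 1088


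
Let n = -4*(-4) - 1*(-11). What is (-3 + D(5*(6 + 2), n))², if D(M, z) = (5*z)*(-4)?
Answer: 294849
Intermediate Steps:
n = 27 (n = 16 + 11 = 27)
D(M, z) = -20*z
(-3 + D(5*(6 + 2), n))² = (-3 - 20*27)² = (-3 - 540)² = (-543)² = 294849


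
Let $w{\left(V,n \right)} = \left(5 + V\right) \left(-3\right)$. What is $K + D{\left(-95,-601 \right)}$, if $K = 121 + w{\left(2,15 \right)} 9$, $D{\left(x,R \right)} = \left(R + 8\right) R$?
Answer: $356325$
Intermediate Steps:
$w{\left(V,n \right)} = -15 - 3 V$
$D{\left(x,R \right)} = R \left(8 + R\right)$ ($D{\left(x,R \right)} = \left(8 + R\right) R = R \left(8 + R\right)$)
$K = -68$ ($K = 121 + \left(-15 - 6\right) 9 = 121 - 189 = -68$)
$K + D{\left(-95,-601 \right)} = -68 - 601 \left(8 - 601\right) = -68 - -356393 = -68 + 356393 = 356325$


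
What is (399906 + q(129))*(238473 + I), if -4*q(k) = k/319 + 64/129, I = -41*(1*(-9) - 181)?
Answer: 16210530442795921/164604 ≈ 9.8482e+10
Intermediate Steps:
I = 7790 (I = -41*(-9 - 181) = -41*(-190) = 7790)
q(k) = -16/129 - k/1276 (q(k) = -(k/319 + 64/129)/4 = -(64/129 + k/319)/4 = -16/129 - k/1276)
(399906 + q(129))*(238473 + I) = (399906 + (-16/129 - 1/1276*129))*(238473 + 7790) = (399906 + (-16/129 - 129/1276))*246263 = (399906 - 37057/164604)*246263 = (65826090167/164604)*246263 = 16210530442795921/164604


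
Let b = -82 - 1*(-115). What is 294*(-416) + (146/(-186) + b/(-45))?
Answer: -56872066/465 ≈ -1.2231e+5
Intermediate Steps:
b = 33 (b = -82 + 115 = 33)
294*(-416) + (146/(-186) + b/(-45)) = 294*(-416) + (146/(-186) + 33/(-45)) = -122304 + (146*(-1/186) + 33*(-1/45)) = -122304 + (-73/93 - 11/15) = -122304 - 706/465 = -56872066/465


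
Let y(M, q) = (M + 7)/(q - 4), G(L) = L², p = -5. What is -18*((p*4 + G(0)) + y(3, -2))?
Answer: 390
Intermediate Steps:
y(M, q) = (7 + M)/(-4 + q)
-18*((p*4 + G(0)) + y(3, -2)) = -18*((-5*4 + 0²) + (7 + 3)/(-4 - 2)) = -18*((-20 + 0) + 10/(-6)) = -18*(-20 - ⅙*10) = -18*(-20 - 5/3) = -18*(-65/3) = 390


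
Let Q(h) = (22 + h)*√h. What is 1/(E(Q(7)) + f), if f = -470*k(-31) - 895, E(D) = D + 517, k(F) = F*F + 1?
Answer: -452518/204772534437 - 29*√7/204772534437 ≈ -2.2102e-6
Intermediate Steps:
k(F) = 1 + F² (k(F) = F² + 1 = 1 + F²)
Q(h) = √h*(22 + h)
E(D) = 517 + D
f = -453035 (f = -470*(1 + (-31)²) - 895 = -470*(1 + 961) - 895 = -470*962 - 895 = -452140 - 895 = -453035)
1/(E(Q(7)) + f) = 1/((517 + √7*(22 + 7)) - 453035) = 1/((517 + √7*29) - 453035) = 1/((517 + 29*√7) - 453035) = 1/(-452518 + 29*√7)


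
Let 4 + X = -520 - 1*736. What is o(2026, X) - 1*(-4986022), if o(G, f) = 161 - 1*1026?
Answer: 4985157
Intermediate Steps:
X = -1260 (X = -4 + (-520 - 1*736) = -4 + (-520 - 736) = -4 - 1256 = -1260)
o(G, f) = -865 (o(G, f) = 161 - 1026 = -865)
o(2026, X) - 1*(-4986022) = -865 - 1*(-4986022) = -865 + 4986022 = 4985157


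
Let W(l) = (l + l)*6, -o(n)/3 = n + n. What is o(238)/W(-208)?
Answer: 119/208 ≈ 0.57211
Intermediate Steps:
o(n) = -6*n (o(n) = -3*(n + n) = -6*n)
W(l) = 12*l (W(l) = (2*l)*6 = 12*l)
o(238)/W(-208) = (-6*238)/((12*(-208))) = -1428/(-2496) = -1428*(-1/2496) = 119/208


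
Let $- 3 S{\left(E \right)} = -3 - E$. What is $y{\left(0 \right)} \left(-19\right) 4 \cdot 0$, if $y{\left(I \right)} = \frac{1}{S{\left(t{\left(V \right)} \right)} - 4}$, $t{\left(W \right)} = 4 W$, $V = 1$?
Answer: $0$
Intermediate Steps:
$S{\left(E \right)} = 1 + \frac{E}{3}$ ($S{\left(E \right)} = - \frac{-3 - E}{3} = 1 + \frac{E}{3}$)
$y{\left(I \right)} = - \frac{3}{5}$ ($y{\left(I \right)} = \frac{1}{\left(1 + \frac{4 \cdot 1}{3}\right) - 4} = \frac{1}{\left(1 + \frac{1}{3} \cdot 4\right) - 4} = \frac{1}{\left(1 + \frac{4}{3}\right) - 4} = \frac{1}{\frac{7}{3} - 4} = \frac{1}{- \frac{5}{3}} = - \frac{3}{5}$)
$y{\left(0 \right)} \left(-19\right) 4 \cdot 0 = \left(- \frac{3}{5}\right) \left(-19\right) 4 \cdot 0 = \frac{57}{5} \cdot 0 = 0$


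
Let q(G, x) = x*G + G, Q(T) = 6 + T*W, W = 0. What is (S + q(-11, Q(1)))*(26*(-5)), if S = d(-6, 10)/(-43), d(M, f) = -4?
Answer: 429910/43 ≈ 9997.9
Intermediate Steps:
Q(T) = 6 (Q(T) = 6 + T*0 = 6 + 0 = 6)
S = 4/43 (S = -4/(-43) = -4*(-1/43) = 4/43 ≈ 0.093023)
q(G, x) = G + G*x (q(G, x) = G*x + G = G + G*x)
(S + q(-11, Q(1)))*(26*(-5)) = (4/43 - 11*(1 + 6))*(26*(-5)) = (4/43 - 11*7)*(-130) = (4/43 - 77)*(-130) = -3307/43*(-130) = 429910/43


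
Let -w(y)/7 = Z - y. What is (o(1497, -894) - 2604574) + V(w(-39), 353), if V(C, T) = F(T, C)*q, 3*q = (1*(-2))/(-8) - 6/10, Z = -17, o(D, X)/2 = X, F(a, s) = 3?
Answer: -52127247/20 ≈ -2.6064e+6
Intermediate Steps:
o(D, X) = 2*X
q = -7/60 (q = ((1*(-2))/(-8) - 6/10)/3 = (-2*(-⅛) - 6*⅒)/3 = (¼ - ⅗)/3 = (⅓)*(-7/20) = -7/60 ≈ -0.11667)
w(y) = 119 + 7*y (w(y) = -7*(-17 - y) = 119 + 7*y)
V(C, T) = -7/20 (V(C, T) = 3*(-7/60) = -7/20)
(o(1497, -894) - 2604574) + V(w(-39), 353) = (2*(-894) - 2604574) - 7/20 = (-1788 - 2604574) - 7/20 = -2606362 - 7/20 = -52127247/20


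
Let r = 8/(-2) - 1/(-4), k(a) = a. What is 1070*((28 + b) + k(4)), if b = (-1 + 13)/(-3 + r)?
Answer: 291040/9 ≈ 32338.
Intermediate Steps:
r = -15/4 (r = 8*(-1/2) - 1*(-1/4) = -4 + 1/4 = -15/4 ≈ -3.7500)
b = -16/9 (b = (-1 + 13)/(-3 - 15/4) = 12/(-27/4) = 12*(-4/27) = -16/9 ≈ -1.7778)
1070*((28 + b) + k(4)) = 1070*((28 - 16/9) + 4) = 1070*(236/9 + 4) = 1070*(272/9) = 291040/9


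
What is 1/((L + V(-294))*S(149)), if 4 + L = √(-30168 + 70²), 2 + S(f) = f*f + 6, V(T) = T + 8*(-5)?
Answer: -169/1548931980 - I*√6317/1548931980 ≈ -1.0911e-7 - 5.1312e-8*I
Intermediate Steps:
V(T) = -40 + T (V(T) = T - 40 = -40 + T)
S(f) = 4 + f² (S(f) = -2 + (f*f + 6) = -2 + (f² + 6) = -2 + (6 + f²) = 4 + f²)
L = -4 + 2*I*√6317 (L = -4 + √(-30168 + 70²) = -4 + √(-30168 + 4900) = -4 + √(-25268) = -4 + 2*I*√6317 ≈ -4.0 + 158.96*I)
1/((L + V(-294))*S(149)) = 1/(((-4 + 2*I*√6317) + (-40 - 294))*(4 + 149²)) = 1/(((-4 + 2*I*√6317) - 334)*(4 + 22201)) = 1/(-338 + 2*I*√6317*22205) = (1/22205)/(-338 + 2*I*√6317) = 1/(22205*(-338 + 2*I*√6317))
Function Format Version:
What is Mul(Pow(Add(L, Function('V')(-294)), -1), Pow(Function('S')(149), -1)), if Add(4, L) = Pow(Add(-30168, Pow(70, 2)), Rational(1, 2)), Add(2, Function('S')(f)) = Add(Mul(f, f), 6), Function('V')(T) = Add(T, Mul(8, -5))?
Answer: Add(Rational(-169, 1548931980), Mul(Rational(-1, 1548931980), I, Pow(6317, Rational(1, 2)))) ≈ Add(-1.0911e-7, Mul(-5.1312e-8, I))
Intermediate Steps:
Function('V')(T) = Add(-40, T) (Function('V')(T) = Add(T, -40) = Add(-40, T))
Function('S')(f) = Add(4, Pow(f, 2)) (Function('S')(f) = Add(-2, Add(Mul(f, f), 6)) = Add(-2, Add(Pow(f, 2), 6)) = Add(-2, Add(6, Pow(f, 2))) = Add(4, Pow(f, 2)))
L = Add(-4, Mul(2, I, Pow(6317, Rational(1, 2)))) (L = Add(-4, Pow(Add(-30168, Pow(70, 2)), Rational(1, 2))) = Add(-4, Pow(Add(-30168, 4900), Rational(1, 2))) = Add(-4, Pow(-25268, Rational(1, 2))) = Add(-4, Mul(2, I, Pow(6317, Rational(1, 2)))) ≈ Add(-4.0000, Mul(158.96, I)))
Mul(Pow(Add(L, Function('V')(-294)), -1), Pow(Function('S')(149), -1)) = Mul(Pow(Add(Add(-4, Mul(2, I, Pow(6317, Rational(1, 2)))), Add(-40, -294)), -1), Pow(Add(4, Pow(149, 2)), -1)) = Mul(Pow(Add(Add(-4, Mul(2, I, Pow(6317, Rational(1, 2)))), -334), -1), Pow(Add(4, 22201), -1)) = Mul(Pow(Add(-338, Mul(2, I, Pow(6317, Rational(1, 2)))), -1), Pow(22205, -1)) = Mul(Pow(Add(-338, Mul(2, I, Pow(6317, Rational(1, 2)))), -1), Rational(1, 22205)) = Mul(Rational(1, 22205), Pow(Add(-338, Mul(2, I, Pow(6317, Rational(1, 2)))), -1))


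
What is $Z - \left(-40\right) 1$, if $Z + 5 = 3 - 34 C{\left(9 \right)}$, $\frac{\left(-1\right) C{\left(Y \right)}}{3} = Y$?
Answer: $956$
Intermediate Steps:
$C{\left(Y \right)} = - 3 Y$
$Z = 916$ ($Z = -5 - \left(-3 + 34 \left(\left(-3\right) 9\right)\right) = -5 + \left(3 - -918\right) = -5 + \left(3 + 918\right) = -5 + 921 = 916$)
$Z - \left(-40\right) 1 = 916 - \left(-40\right) 1 = 916 - -40 = 916 + 40 = 956$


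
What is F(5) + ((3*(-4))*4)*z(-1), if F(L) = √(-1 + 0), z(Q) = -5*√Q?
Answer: 241*I ≈ 241.0*I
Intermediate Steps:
F(L) = I (F(L) = √(-1) = I)
F(5) + ((3*(-4))*4)*z(-1) = I + ((3*(-4))*4)*(-5*I) = I + (-12*4)*(-5*I) = I - (-240)*I = I + 240*I = 241*I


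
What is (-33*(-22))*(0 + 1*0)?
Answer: 0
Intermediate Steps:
(-33*(-22))*(0 + 1*0) = 726*(0 + 0) = 726*0 = 0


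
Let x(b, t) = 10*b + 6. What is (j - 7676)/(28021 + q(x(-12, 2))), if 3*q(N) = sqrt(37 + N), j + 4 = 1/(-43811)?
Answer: -12121949964987/44227755554758 + 1009405443*I*sqrt(77)/309594288883306 ≈ -0.27408 + 2.861e-5*I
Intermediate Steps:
x(b, t) = 6 + 10*b
j = -175245/43811 (j = -4 + 1/(-43811) = -4 - 1/43811 = -175245/43811 ≈ -4.0000)
q(N) = sqrt(37 + N)/3
(j - 7676)/(28021 + q(x(-12, 2))) = (-175245/43811 - 7676)/(28021 + sqrt(37 + (6 + 10*(-12)))/3) = -336468481/(43811*(28021 + sqrt(37 + (6 - 120))/3)) = -336468481/(43811*(28021 + sqrt(37 - 114)/3)) = -336468481/(43811*(28021 + sqrt(-77)/3)) = -336468481/(43811*(28021 + (I*sqrt(77))/3)) = -336468481/(43811*(28021 + I*sqrt(77)/3))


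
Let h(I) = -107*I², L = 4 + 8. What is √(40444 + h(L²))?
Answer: 2*I*√544577 ≈ 1475.9*I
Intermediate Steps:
L = 12
√(40444 + h(L²)) = √(40444 - 107*(12²)²) = √(40444 - 107*144²) = √(40444 - 107*20736) = √(40444 - 2218752) = √(-2178308) = 2*I*√544577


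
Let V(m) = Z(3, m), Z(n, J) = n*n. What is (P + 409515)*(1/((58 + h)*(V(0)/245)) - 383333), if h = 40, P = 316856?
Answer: -5011951909919/18 ≈ -2.7844e+11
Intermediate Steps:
Z(n, J) = n²
V(m) = 9 (V(m) = 3² = 9)
(P + 409515)*(1/((58 + h)*(V(0)/245)) - 383333) = (316856 + 409515)*(1/((58 + 40)*(9/245)) - 383333) = 726371*(1/(98*(9*(1/245))) - 383333) = 726371*(1/(98*(9/245)) - 383333) = 726371*(1/(18/5) - 383333) = 726371*(5/18 - 383333) = 726371*(-6899989/18) = -5011951909919/18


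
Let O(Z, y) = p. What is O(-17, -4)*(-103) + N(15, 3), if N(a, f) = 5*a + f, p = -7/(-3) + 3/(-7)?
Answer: -2482/21 ≈ -118.19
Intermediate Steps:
p = 40/21 (p = -7*(-1/3) + 3*(-1/7) = 7/3 - 3/7 = 40/21 ≈ 1.9048)
N(a, f) = f + 5*a
O(Z, y) = 40/21
O(-17, -4)*(-103) + N(15, 3) = (40/21)*(-103) + (3 + 5*15) = -4120/21 + (3 + 75) = -4120/21 + 78 = -2482/21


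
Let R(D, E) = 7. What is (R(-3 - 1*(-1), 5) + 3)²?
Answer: 100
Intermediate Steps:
(R(-3 - 1*(-1), 5) + 3)² = (7 + 3)² = 10² = 100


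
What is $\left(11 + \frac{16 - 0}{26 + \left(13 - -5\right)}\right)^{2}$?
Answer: $\frac{15625}{121} \approx 129.13$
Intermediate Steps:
$\left(11 + \frac{16 - 0}{26 + \left(13 - -5\right)}\right)^{2} = \left(11 + \frac{16 + 0}{26 + \left(13 + 5\right)}\right)^{2} = \left(11 + \frac{16}{26 + 18}\right)^{2} = \left(11 + \frac{16}{44}\right)^{2} = \left(11 + 16 \cdot \frac{1}{44}\right)^{2} = \left(11 + \frac{4}{11}\right)^{2} = \left(\frac{125}{11}\right)^{2} = \frac{15625}{121}$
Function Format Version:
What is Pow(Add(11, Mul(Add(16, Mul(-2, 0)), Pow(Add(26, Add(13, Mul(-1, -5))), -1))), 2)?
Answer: Rational(15625, 121) ≈ 129.13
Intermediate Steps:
Pow(Add(11, Mul(Add(16, Mul(-2, 0)), Pow(Add(26, Add(13, Mul(-1, -5))), -1))), 2) = Pow(Add(11, Mul(Add(16, 0), Pow(Add(26, Add(13, 5)), -1))), 2) = Pow(Add(11, Mul(16, Pow(Add(26, 18), -1))), 2) = Pow(Add(11, Mul(16, Pow(44, -1))), 2) = Pow(Add(11, Mul(16, Rational(1, 44))), 2) = Pow(Add(11, Rational(4, 11)), 2) = Pow(Rational(125, 11), 2) = Rational(15625, 121)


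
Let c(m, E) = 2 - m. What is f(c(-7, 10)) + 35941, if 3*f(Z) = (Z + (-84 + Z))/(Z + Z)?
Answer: 323458/9 ≈ 35940.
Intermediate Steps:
f(Z) = (-84 + 2*Z)/(6*Z) (f(Z) = ((Z + (-84 + Z))/(Z + Z))/3 = ((-84 + 2*Z)/((2*Z)))/3 = ((-84 + 2*Z)*(1/(2*Z)))/3 = ((-84 + 2*Z)/(2*Z))/3 = (-84 + 2*Z)/(6*Z))
f(c(-7, 10)) + 35941 = (-42 + (2 - 1*(-7)))/(3*(2 - 1*(-7))) + 35941 = (-42 + (2 + 7))/(3*(2 + 7)) + 35941 = (⅓)*(-42 + 9)/9 + 35941 = (⅓)*(⅑)*(-33) + 35941 = -11/9 + 35941 = 323458/9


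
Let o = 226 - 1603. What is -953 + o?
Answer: -2330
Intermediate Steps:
o = -1377
-953 + o = -953 - 1377 = -2330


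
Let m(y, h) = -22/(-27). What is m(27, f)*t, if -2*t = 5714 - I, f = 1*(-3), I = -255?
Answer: -65659/27 ≈ -2431.8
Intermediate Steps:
f = -3
m(y, h) = 22/27 (m(y, h) = -22*(-1/27) = 22/27)
t = -5969/2 (t = -(5714 - 1*(-255))/2 = -(5714 + 255)/2 = -½*5969 = -5969/2 ≈ -2984.5)
m(27, f)*t = (22/27)*(-5969/2) = -65659/27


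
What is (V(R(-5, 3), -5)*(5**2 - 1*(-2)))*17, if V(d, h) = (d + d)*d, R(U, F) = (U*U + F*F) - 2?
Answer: 940032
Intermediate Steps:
R(U, F) = -2 + F**2 + U**2 (R(U, F) = (U**2 + F**2) - 2 = (F**2 + U**2) - 2 = -2 + F**2 + U**2)
V(d, h) = 2*d**2 (V(d, h) = (2*d)*d = 2*d**2)
(V(R(-5, 3), -5)*(5**2 - 1*(-2)))*17 = ((2*(-2 + 3**2 + (-5)**2)**2)*(5**2 - 1*(-2)))*17 = ((2*(-2 + 9 + 25)**2)*(25 + 2))*17 = ((2*32**2)*27)*17 = ((2*1024)*27)*17 = (2048*27)*17 = 55296*17 = 940032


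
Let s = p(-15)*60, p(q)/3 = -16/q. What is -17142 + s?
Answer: -16950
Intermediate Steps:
p(q) = -48/q (p(q) = 3*(-16/q) = -48/q)
s = 192 (s = -48/(-15)*60 = -48*(-1/15)*60 = (16/5)*60 = 192)
-17142 + s = -17142 + 192 = -16950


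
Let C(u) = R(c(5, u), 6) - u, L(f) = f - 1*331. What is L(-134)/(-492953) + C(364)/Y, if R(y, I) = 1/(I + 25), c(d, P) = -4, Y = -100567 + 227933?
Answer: -3726007809/1946349005738 ≈ -0.0019144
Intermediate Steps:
Y = 127366
L(f) = -331 + f (L(f) = f - 331 = -331 + f)
R(y, I) = 1/(25 + I)
C(u) = 1/31 - u (C(u) = 1/(25 + 6) - u = 1/31 - u)
L(-134)/(-492953) + C(364)/Y = (-331 - 134)/(-492953) + (1/31 - 1*364)/127366 = -465*(-1/492953) + (1/31 - 364)*(1/127366) = 465/492953 - 11283/31*1/127366 = 465/492953 - 11283/3948346 = -3726007809/1946349005738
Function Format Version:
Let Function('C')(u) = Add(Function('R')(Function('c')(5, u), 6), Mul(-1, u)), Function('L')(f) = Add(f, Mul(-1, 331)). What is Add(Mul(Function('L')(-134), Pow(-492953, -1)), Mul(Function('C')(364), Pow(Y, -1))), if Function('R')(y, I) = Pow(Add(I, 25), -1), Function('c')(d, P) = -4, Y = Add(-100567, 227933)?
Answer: Rational(-3726007809, 1946349005738) ≈ -0.0019144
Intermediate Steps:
Y = 127366
Function('L')(f) = Add(-331, f) (Function('L')(f) = Add(f, -331) = Add(-331, f))
Function('R')(y, I) = Pow(Add(25, I), -1)
Function('C')(u) = Add(Rational(1, 31), Mul(-1, u)) (Function('C')(u) = Add(Pow(Add(25, 6), -1), Mul(-1, u)) = Add(Pow(31, -1), Mul(-1, u)) = Add(Rational(1, 31), Mul(-1, u)))
Add(Mul(Function('L')(-134), Pow(-492953, -1)), Mul(Function('C')(364), Pow(Y, -1))) = Add(Mul(Add(-331, -134), Pow(-492953, -1)), Mul(Add(Rational(1, 31), Mul(-1, 364)), Pow(127366, -1))) = Add(Mul(-465, Rational(-1, 492953)), Mul(Add(Rational(1, 31), -364), Rational(1, 127366))) = Add(Rational(465, 492953), Mul(Rational(-11283, 31), Rational(1, 127366))) = Add(Rational(465, 492953), Rational(-11283, 3948346)) = Rational(-3726007809, 1946349005738)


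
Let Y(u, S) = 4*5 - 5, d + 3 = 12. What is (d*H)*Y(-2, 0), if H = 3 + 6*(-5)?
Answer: -3645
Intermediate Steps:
d = 9 (d = -3 + 12 = 9)
H = -27 (H = 3 - 30 = -27)
Y(u, S) = 15 (Y(u, S) = 20 - 5 = 15)
(d*H)*Y(-2, 0) = (9*(-27))*15 = -243*15 = -3645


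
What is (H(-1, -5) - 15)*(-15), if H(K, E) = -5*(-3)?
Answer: 0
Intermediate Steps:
H(K, E) = 15
(H(-1, -5) - 15)*(-15) = (15 - 15)*(-15) = 0*(-15) = 0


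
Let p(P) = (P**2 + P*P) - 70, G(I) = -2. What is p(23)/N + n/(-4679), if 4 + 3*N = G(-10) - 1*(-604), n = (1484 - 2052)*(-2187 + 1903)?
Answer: -3176770/107617 ≈ -29.519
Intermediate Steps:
n = 161312 (n = -568*(-284) = 161312)
N = 598/3 (N = -4/3 + (-2 - 1*(-604))/3 = -4/3 + (-2 + 604)/3 = -4/3 + (1/3)*602 = -4/3 + 602/3 = 598/3 ≈ 199.33)
p(P) = -70 + 2*P**2 (p(P) = (P**2 + P**2) - 70 = 2*P**2 - 70 = -70 + 2*P**2)
p(23)/N + n/(-4679) = (-70 + 2*23**2)/(598/3) + 161312/(-4679) = (-70 + 2*529)*(3/598) + 161312*(-1/4679) = (-70 + 1058)*(3/598) - 161312/4679 = 988*(3/598) - 161312/4679 = 114/23 - 161312/4679 = -3176770/107617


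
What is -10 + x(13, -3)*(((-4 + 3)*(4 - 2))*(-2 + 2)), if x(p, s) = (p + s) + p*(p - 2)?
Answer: -10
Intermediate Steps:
x(p, s) = p + s + p*(-2 + p) (x(p, s) = (p + s) + p*(-2 + p) = p + s + p*(-2 + p))
-10 + x(13, -3)*(((-4 + 3)*(4 - 2))*(-2 + 2)) = -10 + (-3 + 13² - 1*13)*(((-4 + 3)*(4 - 2))*(-2 + 2)) = -10 + (-3 + 169 - 13)*(-1*2*0) = -10 + 153*(-2*0) = -10 + 153*0 = -10 + 0 = -10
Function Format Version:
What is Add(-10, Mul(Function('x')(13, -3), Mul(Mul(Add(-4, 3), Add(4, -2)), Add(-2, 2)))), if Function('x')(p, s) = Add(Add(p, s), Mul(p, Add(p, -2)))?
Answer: -10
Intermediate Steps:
Function('x')(p, s) = Add(p, s, Mul(p, Add(-2, p))) (Function('x')(p, s) = Add(Add(p, s), Mul(p, Add(-2, p))) = Add(p, s, Mul(p, Add(-2, p))))
Add(-10, Mul(Function('x')(13, -3), Mul(Mul(Add(-4, 3), Add(4, -2)), Add(-2, 2)))) = Add(-10, Mul(Add(-3, Pow(13, 2), Mul(-1, 13)), Mul(Mul(Add(-4, 3), Add(4, -2)), Add(-2, 2)))) = Add(-10, Mul(Add(-3, 169, -13), Mul(Mul(-1, 2), 0))) = Add(-10, Mul(153, Mul(-2, 0))) = Add(-10, Mul(153, 0)) = Add(-10, 0) = -10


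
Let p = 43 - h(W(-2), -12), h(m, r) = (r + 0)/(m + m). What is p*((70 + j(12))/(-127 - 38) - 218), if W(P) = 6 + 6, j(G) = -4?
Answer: -47502/5 ≈ -9500.4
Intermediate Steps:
W(P) = 12
h(m, r) = r/(2*m) (h(m, r) = r/((2*m)) = r*(1/(2*m)) = r/(2*m))
p = 87/2 (p = 43 - (-12)/(2*12) = 43 - 1*(-½) = 43 + ½ = 87/2 ≈ 43.500)
p*((70 + j(12))/(-127 - 38) - 218) = 87*((70 - 4)/(-127 - 38) - 218)/2 = 87*(66/(-165) - 218)/2 = 87*(66*(-1/165) - 218)/2 = 87*(-⅖ - 218)/2 = (87/2)*(-1092/5) = -47502/5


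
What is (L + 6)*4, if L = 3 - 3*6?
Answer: -36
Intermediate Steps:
L = -15 (L = 3 - 18 = -15)
(L + 6)*4 = (-15 + 6)*4 = -9*4 = -36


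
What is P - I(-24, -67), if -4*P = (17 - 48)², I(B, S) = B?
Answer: -865/4 ≈ -216.25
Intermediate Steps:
P = -961/4 (P = -(17 - 48)²/4 = -¼*(-31)² = -¼*961 = -961/4 ≈ -240.25)
P - I(-24, -67) = -961/4 - 1*(-24) = -961/4 + 24 = -865/4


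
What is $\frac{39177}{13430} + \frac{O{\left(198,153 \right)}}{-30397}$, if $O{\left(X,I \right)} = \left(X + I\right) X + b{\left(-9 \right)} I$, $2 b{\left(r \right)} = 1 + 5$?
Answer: $\frac{251340759}{408231710} \approx 0.61568$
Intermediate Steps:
$b{\left(r \right)} = 3$ ($b{\left(r \right)} = \frac{1 + 5}{2} = \frac{1}{2} \cdot 6 = 3$)
$O{\left(X,I \right)} = 3 I + X \left(I + X\right)$ ($O{\left(X,I \right)} = \left(X + I\right) X + 3 I = \left(I + X\right) X + 3 I = X \left(I + X\right) + 3 I = 3 I + X \left(I + X\right)$)
$\frac{39177}{13430} + \frac{O{\left(198,153 \right)}}{-30397} = \frac{39177}{13430} + \frac{198^{2} + 3 \cdot 153 + 153 \cdot 198}{-30397} = 39177 \cdot \frac{1}{13430} + \left(39204 + 459 + 30294\right) \left(- \frac{1}{30397}\right) = \frac{39177}{13430} + 69957 \left(- \frac{1}{30397}\right) = \frac{39177}{13430} - \frac{69957}{30397} = \frac{251340759}{408231710}$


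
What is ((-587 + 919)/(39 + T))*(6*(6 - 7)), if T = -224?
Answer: 1992/185 ≈ 10.768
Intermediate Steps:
((-587 + 919)/(39 + T))*(6*(6 - 7)) = ((-587 + 919)/(39 - 224))*(6*(6 - 7)) = (332/(-185))*(6*(-1)) = (332*(-1/185))*(-6) = -332/185*(-6) = 1992/185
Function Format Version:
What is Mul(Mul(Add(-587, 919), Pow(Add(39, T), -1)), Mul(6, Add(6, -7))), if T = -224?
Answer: Rational(1992, 185) ≈ 10.768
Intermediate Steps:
Mul(Mul(Add(-587, 919), Pow(Add(39, T), -1)), Mul(6, Add(6, -7))) = Mul(Mul(Add(-587, 919), Pow(Add(39, -224), -1)), Mul(6, Add(6, -7))) = Mul(Mul(332, Pow(-185, -1)), Mul(6, -1)) = Mul(Mul(332, Rational(-1, 185)), -6) = Mul(Rational(-332, 185), -6) = Rational(1992, 185)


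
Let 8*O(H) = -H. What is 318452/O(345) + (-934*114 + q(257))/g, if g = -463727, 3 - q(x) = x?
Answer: -1181361502982/159985815 ≈ -7384.2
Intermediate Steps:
q(x) = 3 - x
O(H) = -H/8 (O(H) = (-H)/8 = -H/8)
318452/O(345) + (-934*114 + q(257))/g = 318452/((-⅛*345)) + (-934*114 + (3 - 1*257))/(-463727) = 318452/(-345/8) + (-106476 + (3 - 257))*(-1/463727) = 318452*(-8/345) + (-106476 - 254)*(-1/463727) = -2547616/345 - 106730*(-1/463727) = -2547616/345 + 106730/463727 = -1181361502982/159985815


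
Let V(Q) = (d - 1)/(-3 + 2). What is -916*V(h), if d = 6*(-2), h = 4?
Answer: -11908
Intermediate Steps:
d = -12
V(Q) = 13 (V(Q) = (-12 - 1)/(-3 + 2) = -13/(-1) = -13*(-1) = 13)
-916*V(h) = -916*13 = -11908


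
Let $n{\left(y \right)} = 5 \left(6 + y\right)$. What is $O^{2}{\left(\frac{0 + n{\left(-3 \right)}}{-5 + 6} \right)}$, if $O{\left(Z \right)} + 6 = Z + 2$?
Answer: $121$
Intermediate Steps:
$n{\left(y \right)} = 30 + 5 y$
$O{\left(Z \right)} = -4 + Z$ ($O{\left(Z \right)} = -6 + \left(Z + 2\right) = -6 + \left(2 + Z\right) = -4 + Z$)
$O^{2}{\left(\frac{0 + n{\left(-3 \right)}}{-5 + 6} \right)} = \left(-4 + \frac{0 + \left(30 + 5 \left(-3\right)\right)}{-5 + 6}\right)^{2} = \left(-4 + \frac{0 + \left(30 - 15\right)}{1}\right)^{2} = \left(-4 + \left(0 + 15\right) 1\right)^{2} = \left(-4 + 15 \cdot 1\right)^{2} = \left(-4 + 15\right)^{2} = 11^{2} = 121$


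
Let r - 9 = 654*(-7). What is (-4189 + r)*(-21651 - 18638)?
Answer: 352851062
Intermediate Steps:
r = -4569 (r = 9 + 654*(-7) = 9 - 4578 = -4569)
(-4189 + r)*(-21651 - 18638) = (-4189 - 4569)*(-21651 - 18638) = -8758*(-40289) = 352851062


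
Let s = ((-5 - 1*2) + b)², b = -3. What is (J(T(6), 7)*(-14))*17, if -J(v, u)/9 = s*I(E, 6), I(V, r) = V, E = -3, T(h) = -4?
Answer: -642600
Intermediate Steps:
s = 100 (s = ((-5 - 1*2) - 3)² = ((-5 - 2) - 3)² = (-7 - 3)² = (-10)² = 100)
J(v, u) = 2700 (J(v, u) = -900*(-3) = -9*(-300) = 2700)
(J(T(6), 7)*(-14))*17 = (2700*(-14))*17 = -37800*17 = -642600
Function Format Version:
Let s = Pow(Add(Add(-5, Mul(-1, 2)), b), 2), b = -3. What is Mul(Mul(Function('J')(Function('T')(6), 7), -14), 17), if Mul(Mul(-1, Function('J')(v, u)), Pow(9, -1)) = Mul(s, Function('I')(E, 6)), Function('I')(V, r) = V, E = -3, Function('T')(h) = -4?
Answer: -642600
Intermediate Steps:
s = 100 (s = Pow(Add(Add(-5, Mul(-1, 2)), -3), 2) = Pow(Add(Add(-5, -2), -3), 2) = Pow(Add(-7, -3), 2) = Pow(-10, 2) = 100)
Function('J')(v, u) = 2700 (Function('J')(v, u) = Mul(-9, Mul(100, -3)) = Mul(-9, -300) = 2700)
Mul(Mul(Function('J')(Function('T')(6), 7), -14), 17) = Mul(Mul(2700, -14), 17) = Mul(-37800, 17) = -642600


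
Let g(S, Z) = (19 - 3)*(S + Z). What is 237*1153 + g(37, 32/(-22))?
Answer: 3012127/11 ≈ 2.7383e+5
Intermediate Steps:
g(S, Z) = 16*S + 16*Z (g(S, Z) = 16*(S + Z) = 16*S + 16*Z)
237*1153 + g(37, 32/(-22)) = 237*1153 + (16*37 + 16*(32/(-22))) = 273261 + (592 + 16*(32*(-1/22))) = 273261 + (592 + 16*(-16/11)) = 273261 + (592 - 256/11) = 273261 + 6256/11 = 3012127/11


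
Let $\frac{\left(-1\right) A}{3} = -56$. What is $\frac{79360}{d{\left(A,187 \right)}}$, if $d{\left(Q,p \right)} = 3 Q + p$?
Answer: $\frac{79360}{691} \approx 114.85$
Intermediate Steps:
$A = 168$ ($A = \left(-3\right) \left(-56\right) = 168$)
$d{\left(Q,p \right)} = p + 3 Q$
$\frac{79360}{d{\left(A,187 \right)}} = \frac{79360}{187 + 3 \cdot 168} = \frac{79360}{187 + 504} = \frac{79360}{691}$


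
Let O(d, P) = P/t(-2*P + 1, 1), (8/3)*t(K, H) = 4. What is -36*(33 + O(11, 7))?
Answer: -1356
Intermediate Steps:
t(K, H) = 3/2 (t(K, H) = (3/8)*4 = 3/2)
O(d, P) = 2*P/3 (O(d, P) = P/(3/2) = P*(2/3) = 2*P/3)
-36*(33 + O(11, 7)) = -36*(33 + (2/3)*7) = -36*(33 + 14/3) = -36*113/3 = -1356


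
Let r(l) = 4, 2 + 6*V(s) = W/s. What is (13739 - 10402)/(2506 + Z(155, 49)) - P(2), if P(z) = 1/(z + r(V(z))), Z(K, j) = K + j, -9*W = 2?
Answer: 4328/4065 ≈ 1.0647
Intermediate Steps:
W = -2/9 (W = -1/9*2 = -2/9 ≈ -0.22222)
V(s) = -1/3 - 1/(27*s) (V(s) = -1/3 + (-2/(9*s))/6 = -1/3 - 1/(27*s))
P(z) = 1/(4 + z) (P(z) = 1/(z + 4) = 1/(4 + z))
(13739 - 10402)/(2506 + Z(155, 49)) - P(2) = (13739 - 10402)/(2506 + (155 + 49)) - 1/(4 + 2) = 3337/(2506 + 204) - 1/6 = 3337/2710 - 1*1/6 = 3337*(1/2710) - 1/6 = 3337/2710 - 1/6 = 4328/4065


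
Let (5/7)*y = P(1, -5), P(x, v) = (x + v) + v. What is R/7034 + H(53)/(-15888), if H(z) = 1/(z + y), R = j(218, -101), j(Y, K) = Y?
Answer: 349804399/11287375392 ≈ 0.030991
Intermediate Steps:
P(x, v) = x + 2*v (P(x, v) = (v + x) + v = x + 2*v)
y = -63/5 (y = 7*(1 + 2*(-5))/5 = 7*(1 - 10)/5 = (7/5)*(-9) = -63/5 ≈ -12.600)
R = 218
H(z) = 1/(-63/5 + z) (H(z) = 1/(z - 63/5) = 1/(-63/5 + z))
R/7034 + H(53)/(-15888) = 218/7034 + (5/(-63 + 5*53))/(-15888) = 218*(1/7034) + (5/(-63 + 265))*(-1/15888) = 109/3517 + (5/202)*(-1/15888) = 109/3517 - 5/3209376 = 349804399/11287375392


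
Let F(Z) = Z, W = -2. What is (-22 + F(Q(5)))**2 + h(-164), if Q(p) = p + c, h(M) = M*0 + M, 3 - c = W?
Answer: -20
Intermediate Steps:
c = 5 (c = 3 - 1*(-2) = 3 + 2 = 5)
h(M) = M (h(M) = 0 + M = M)
Q(p) = 5 + p (Q(p) = p + 5 = 5 + p)
(-22 + F(Q(5)))**2 + h(-164) = (-22 + (5 + 5))**2 - 164 = (-22 + 10)**2 - 164 = (-12)**2 - 164 = 144 - 164 = -20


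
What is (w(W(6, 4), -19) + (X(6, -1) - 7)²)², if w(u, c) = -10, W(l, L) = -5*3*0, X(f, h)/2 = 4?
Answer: 81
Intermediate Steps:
X(f, h) = 8 (X(f, h) = 2*4 = 8)
W(l, L) = 0 (W(l, L) = -15*0 = 0)
(w(W(6, 4), -19) + (X(6, -1) - 7)²)² = (-10 + (8 - 7)²)² = (-10 + 1²)² = (-10 + 1)² = (-9)² = 81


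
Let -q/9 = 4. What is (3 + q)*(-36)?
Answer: 1188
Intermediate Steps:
q = -36 (q = -9*4 = -36)
(3 + q)*(-36) = (3 - 36)*(-36) = -33*(-36) = 1188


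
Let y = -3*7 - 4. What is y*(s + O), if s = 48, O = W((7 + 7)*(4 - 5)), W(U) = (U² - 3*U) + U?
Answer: -6800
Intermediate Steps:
y = -25 (y = -21 - 4 = -25)
W(U) = U² - 2*U
O = 224 (O = ((7 + 7)*(4 - 5))*(-2 + (7 + 7)*(4 - 5)) = (14*(-1))*(-2 + 14*(-1)) = -14*(-2 - 14) = -14*(-16) = 224)
y*(s + O) = -25*(48 + 224) = -25*272 = -6800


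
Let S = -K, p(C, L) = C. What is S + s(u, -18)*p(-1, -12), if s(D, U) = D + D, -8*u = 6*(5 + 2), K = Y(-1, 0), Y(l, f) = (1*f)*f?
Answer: 21/2 ≈ 10.500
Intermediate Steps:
Y(l, f) = f² (Y(l, f) = f*f = f²)
K = 0 (K = 0² = 0)
u = -21/4 (u = -3*(5 + 2)/4 = -3*7/4 = -⅛*42 = -21/4 ≈ -5.2500)
s(D, U) = 2*D
S = 0 (S = -1*0 = 0)
S + s(u, -18)*p(-1, -12) = 0 + (2*(-21/4))*(-1) = 0 - 21/2*(-1) = 0 + 21/2 = 21/2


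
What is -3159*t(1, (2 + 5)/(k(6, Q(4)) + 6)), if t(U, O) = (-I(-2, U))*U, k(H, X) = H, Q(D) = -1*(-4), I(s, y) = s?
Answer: -6318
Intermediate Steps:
Q(D) = 4
t(U, O) = 2*U (t(U, O) = (-1*(-2))*U = 2*U)
-3159*t(1, (2 + 5)/(k(6, Q(4)) + 6)) = -6318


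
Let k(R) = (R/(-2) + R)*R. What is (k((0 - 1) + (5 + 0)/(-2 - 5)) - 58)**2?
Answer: 7672900/2401 ≈ 3195.7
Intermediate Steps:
k(R) = R**2/2 (k(R) = (R*(-1/2) + R)*R = (-R/2 + R)*R = (R/2)*R = R**2/2)
(k((0 - 1) + (5 + 0)/(-2 - 5)) - 58)**2 = (((0 - 1) + (5 + 0)/(-2 - 5))**2/2 - 58)**2 = ((-1 + 5/(-7))**2/2 - 58)**2 = ((-1 + 5*(-1/7))**2/2 - 58)**2 = ((-1 - 5/7)**2/2 - 58)**2 = ((-12/7)**2/2 - 58)**2 = ((1/2)*(144/49) - 58)**2 = (72/49 - 58)**2 = (-2770/49)**2 = 7672900/2401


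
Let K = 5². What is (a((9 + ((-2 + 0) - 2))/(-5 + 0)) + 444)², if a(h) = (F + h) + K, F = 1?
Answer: 219961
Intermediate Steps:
K = 25
a(h) = 26 + h (a(h) = (1 + h) + 25 = 26 + h)
(a((9 + ((-2 + 0) - 2))/(-5 + 0)) + 444)² = ((26 + (9 + ((-2 + 0) - 2))/(-5 + 0)) + 444)² = ((26 + (9 + (-2 - 2))/(-5)) + 444)² = ((26 + (9 - 4)*(-⅕)) + 444)² = ((26 + 5*(-⅕)) + 444)² = ((26 - 1) + 444)² = (25 + 444)² = 469² = 219961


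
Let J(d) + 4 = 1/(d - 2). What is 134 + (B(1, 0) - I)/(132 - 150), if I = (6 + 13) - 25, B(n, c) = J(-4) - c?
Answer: 14461/108 ≈ 133.90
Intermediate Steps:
J(d) = -4 + 1/(-2 + d) (J(d) = -4 + 1/(d - 2) = -4 + 1/(-2 + d))
B(n, c) = -25/6 - c (B(n, c) = (9 - 4*(-4))/(-2 - 4) - c = (9 + 16)/(-6) - c = -⅙*25 - c = -25/6 - c)
I = -6 (I = 19 - 25 = -6)
134 + (B(1, 0) - I)/(132 - 150) = 134 + ((-25/6 - 1*0) - 1*(-6))/(132 - 150) = 134 + ((-25/6 + 0) + 6)/(-18) = 134 - (-25/6 + 6)/18 = 134 - 1/18*11/6 = 134 - 11/108 = 14461/108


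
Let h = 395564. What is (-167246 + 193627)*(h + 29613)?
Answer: 11216594437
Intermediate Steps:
(-167246 + 193627)*(h + 29613) = (-167246 + 193627)*(395564 + 29613) = 26381*425177 = 11216594437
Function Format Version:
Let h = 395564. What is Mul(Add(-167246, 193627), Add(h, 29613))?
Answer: 11216594437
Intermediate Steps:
Mul(Add(-167246, 193627), Add(h, 29613)) = Mul(Add(-167246, 193627), Add(395564, 29613)) = Mul(26381, 425177) = 11216594437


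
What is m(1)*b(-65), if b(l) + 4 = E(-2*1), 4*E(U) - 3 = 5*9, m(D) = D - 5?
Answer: -32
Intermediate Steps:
m(D) = -5 + D
E(U) = 12 (E(U) = ¾ + (5*9)/4 = ¾ + (¼)*45 = ¾ + 45/4 = 12)
b(l) = 8 (b(l) = -4 + 12 = 8)
m(1)*b(-65) = (-5 + 1)*8 = -4*8 = -32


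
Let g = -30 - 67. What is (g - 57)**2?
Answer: 23716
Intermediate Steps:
g = -97
(g - 57)**2 = (-97 - 57)**2 = (-154)**2 = 23716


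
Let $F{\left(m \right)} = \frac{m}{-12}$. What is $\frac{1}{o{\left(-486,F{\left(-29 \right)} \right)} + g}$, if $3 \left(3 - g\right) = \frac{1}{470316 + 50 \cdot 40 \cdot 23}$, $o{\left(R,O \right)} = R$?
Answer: $- \frac{1548948}{748141885} \approx -0.0020704$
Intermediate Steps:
$F{\left(m \right)} = - \frac{m}{12}$ ($F{\left(m \right)} = m \left(- \frac{1}{12}\right) = - \frac{m}{12}$)
$g = \frac{4646843}{1548948}$ ($g = 3 - \frac{1}{3 \left(470316 + 50 \cdot 40 \cdot 23\right)} = 3 - \frac{1}{3 \left(470316 + 2000 \cdot 23\right)} = 3 - \frac{1}{3 \left(470316 + 46000\right)} = 3 - \frac{1}{3 \cdot 516316} = 3 - \frac{1}{1548948} = \frac{4646843}{1548948} \approx 3.0$)
$\frac{1}{o{\left(-486,F{\left(-29 \right)} \right)} + g} = \frac{1}{-486 + \frac{4646843}{1548948}} = \frac{1}{- \frac{748141885}{1548948}} = - \frac{1548948}{748141885}$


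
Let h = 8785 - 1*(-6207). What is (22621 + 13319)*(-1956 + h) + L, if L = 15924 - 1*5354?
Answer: 468524410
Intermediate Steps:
L = 10570 (L = 15924 - 5354 = 10570)
h = 14992 (h = 8785 + 6207 = 14992)
(22621 + 13319)*(-1956 + h) + L = (22621 + 13319)*(-1956 + 14992) + 10570 = 35940*13036 + 10570 = 468513840 + 10570 = 468524410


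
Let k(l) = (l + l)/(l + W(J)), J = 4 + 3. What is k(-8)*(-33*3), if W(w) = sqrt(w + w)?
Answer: -6336/25 - 792*sqrt(14)/25 ≈ -371.98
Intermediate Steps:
J = 7
W(w) = sqrt(2)*sqrt(w) (W(w) = sqrt(2*w) = sqrt(2)*sqrt(w))
k(l) = 2*l/(l + sqrt(14)) (k(l) = (l + l)/(l + sqrt(2)*sqrt(7)) = (2*l)/(l + sqrt(14)) = 2*l/(l + sqrt(14)))
k(-8)*(-33*3) = (2*(-8)/(-8 + sqrt(14)))*(-33*3) = -16/(-8 + sqrt(14))*(-99) = 1584/(-8 + sqrt(14))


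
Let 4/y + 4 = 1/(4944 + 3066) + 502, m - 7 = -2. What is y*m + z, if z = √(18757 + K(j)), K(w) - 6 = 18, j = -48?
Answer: 160200/3988981 + √18781 ≈ 137.08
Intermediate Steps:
K(w) = 24 (K(w) = 6 + 18 = 24)
z = √18781 (z = √(18757 + 24) = √18781 ≈ 137.04)
m = 5 (m = 7 - 2 = 5)
y = 32040/3988981 (y = 4/(-4 + (1/(4944 + 3066) + 502)) = 4/(-4 + (1/8010 + 502)) = 4/(-4 + 4021021/8010) = 4/(3988981/8010) = 4*(8010/3988981) = 32040/3988981 ≈ 0.0080321)
y*m + z = (32040/3988981)*5 + √18781 = 160200/3988981 + √18781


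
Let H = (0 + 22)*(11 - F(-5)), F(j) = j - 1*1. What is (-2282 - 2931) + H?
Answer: -4839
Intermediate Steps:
F(j) = -1 + j (F(j) = j - 1 = -1 + j)
H = 374 (H = (0 + 22)*(11 - (-1 - 5)) = 22*(11 - 1*(-6)) = 22*(11 + 6) = 22*17 = 374)
(-2282 - 2931) + H = (-2282 - 2931) + 374 = -5213 + 374 = -4839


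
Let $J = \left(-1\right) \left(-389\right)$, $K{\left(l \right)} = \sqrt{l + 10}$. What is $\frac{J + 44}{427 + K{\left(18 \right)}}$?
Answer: $\frac{26413}{26043} - \frac{866 \sqrt{7}}{182301} \approx 1.0016$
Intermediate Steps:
$K{\left(l \right)} = \sqrt{10 + l}$
$J = 389$
$\frac{J + 44}{427 + K{\left(18 \right)}} = \frac{389 + 44}{427 + \sqrt{10 + 18}} = \frac{433}{427 + \sqrt{28}} = \frac{433}{427 + 2 \sqrt{7}}$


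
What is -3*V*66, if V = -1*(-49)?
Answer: -9702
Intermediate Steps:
V = 49
-3*V*66 = -3*49*66 = -147*66 = -9702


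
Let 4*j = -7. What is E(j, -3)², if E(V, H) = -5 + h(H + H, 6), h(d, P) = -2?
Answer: 49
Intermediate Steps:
j = -7/4 (j = (¼)*(-7) = -7/4 ≈ -1.7500)
E(V, H) = -7 (E(V, H) = -5 - 2 = -7)
E(j, -3)² = (-7)² = 49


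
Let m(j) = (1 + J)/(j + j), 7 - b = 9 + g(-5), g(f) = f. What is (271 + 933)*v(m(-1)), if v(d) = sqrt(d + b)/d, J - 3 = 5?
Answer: -1204*I*sqrt(6)/9 ≈ -327.69*I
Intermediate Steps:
J = 8 (J = 3 + 5 = 8)
b = 3 (b = 7 - (9 - 5) = 7 - 1*4 = 7 - 4 = 3)
m(j) = 9/(2*j) (m(j) = (1 + 8)/(j + j) = 9/((2*j)) = 9*(1/(2*j)) = 9/(2*j))
v(d) = sqrt(3 + d)/d (v(d) = sqrt(d + 3)/d = sqrt(3 + d)/d)
(271 + 933)*v(m(-1)) = (271 + 933)*(sqrt(3 + (9/2)/(-1))/(((9/2)/(-1)))) = 1204*(sqrt(3 + (9/2)*(-1))/(((9/2)*(-1)))) = 1204*(sqrt(3 - 9/2)/(-9/2)) = 1204*(-I*sqrt(6)/9) = -1204*I*sqrt(6)/9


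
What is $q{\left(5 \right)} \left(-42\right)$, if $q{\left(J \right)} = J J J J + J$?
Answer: $-26460$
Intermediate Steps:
$q{\left(J \right)} = J + J^{4}$ ($q{\left(J \right)} = J^{2} J J + J = J^{3} J + J = J^{4} + J = J + J^{4}$)
$q{\left(5 \right)} \left(-42\right) = \left(5 + 5^{4}\right) \left(-42\right) = \left(5 + 625\right) \left(-42\right) = 630 \left(-42\right) = -26460$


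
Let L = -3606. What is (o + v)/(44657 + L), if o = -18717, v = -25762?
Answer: -44479/41051 ≈ -1.0835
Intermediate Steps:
(o + v)/(44657 + L) = (-18717 - 25762)/(44657 - 3606) = -44479/41051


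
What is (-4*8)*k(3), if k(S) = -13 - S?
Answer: 512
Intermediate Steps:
(-4*8)*k(3) = (-4*8)*(-13 - 1*3) = -32*(-13 - 3) = -32*(-16) = 512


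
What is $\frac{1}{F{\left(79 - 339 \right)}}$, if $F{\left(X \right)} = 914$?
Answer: $\frac{1}{914} \approx 0.0010941$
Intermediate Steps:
$\frac{1}{F{\left(79 - 339 \right)}} = \frac{1}{914}$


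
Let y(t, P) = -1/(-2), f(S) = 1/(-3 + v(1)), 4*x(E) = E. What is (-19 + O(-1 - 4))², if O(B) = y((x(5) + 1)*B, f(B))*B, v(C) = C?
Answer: 1849/4 ≈ 462.25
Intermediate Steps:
x(E) = E/4
f(S) = -½ (f(S) = 1/(-3 + 1) = 1/(-2) = -½)
y(t, P) = ½ (y(t, P) = -1*(-½) = ½)
O(B) = B/2
(-19 + O(-1 - 4))² = (-19 + (-1 - 4)/2)² = (-19 + (½)*(-5))² = (-19 - 5/2)² = (-43/2)² = 1849/4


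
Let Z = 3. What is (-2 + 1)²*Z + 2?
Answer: 5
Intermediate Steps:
(-2 + 1)²*Z + 2 = (-2 + 1)²*3 + 2 = (-1)²*3 + 2 = 1*3 + 2 = 3 + 2 = 5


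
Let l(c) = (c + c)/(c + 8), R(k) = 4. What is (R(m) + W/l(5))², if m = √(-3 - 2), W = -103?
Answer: 1687401/100 ≈ 16874.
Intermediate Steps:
m = I*√5 (m = √(-5) = I*√5 ≈ 2.2361*I)
l(c) = 2*c/(8 + c) (l(c) = (2*c)/(8 + c) = 2*c/(8 + c))
(R(m) + W/l(5))² = (4 - 103/(2*5/(8 + 5)))² = (4 - 103/(2*5/13))² = (4 - 103/(2*5*(1/13)))² = (4 - 103/10/13)² = (4 - 103*13/10)² = (4 - 1339/10)² = (-1299/10)² = 1687401/100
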